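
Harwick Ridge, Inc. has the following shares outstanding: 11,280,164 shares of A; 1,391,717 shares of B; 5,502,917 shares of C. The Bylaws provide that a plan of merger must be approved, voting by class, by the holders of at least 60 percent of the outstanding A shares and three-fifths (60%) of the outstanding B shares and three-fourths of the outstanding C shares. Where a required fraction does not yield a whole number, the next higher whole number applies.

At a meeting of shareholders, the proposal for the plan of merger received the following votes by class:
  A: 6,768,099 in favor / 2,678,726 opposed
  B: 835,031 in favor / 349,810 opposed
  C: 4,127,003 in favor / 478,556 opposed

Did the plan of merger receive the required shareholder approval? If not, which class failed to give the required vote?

Not approved — the C shares did not give the required vote.

A: 3/5 of 11280164 = 6768098.40, rounded up to 6768099; 6,768,099 required, 6,768,099 in favor — approved.
B: 3/5 of 1391717 = 835030.20, rounded up to 835031; 835,031 required, 835,031 in favor — approved.
C: 3/4 of 5502917 = 4127187.75, rounded up to 4127188; 4,127,188 required, 4,127,003 in favor — not approved.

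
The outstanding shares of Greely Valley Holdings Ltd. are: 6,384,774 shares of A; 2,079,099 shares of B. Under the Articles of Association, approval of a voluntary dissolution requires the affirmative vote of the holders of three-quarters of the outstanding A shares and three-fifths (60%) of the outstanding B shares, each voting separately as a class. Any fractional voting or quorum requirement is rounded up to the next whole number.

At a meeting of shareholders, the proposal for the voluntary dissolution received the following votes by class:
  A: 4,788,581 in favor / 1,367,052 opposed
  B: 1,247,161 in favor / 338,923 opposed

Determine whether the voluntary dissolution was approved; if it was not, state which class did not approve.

Not approved — the B shares did not give the required vote.

A: 3/4 of 6384774 = 4788580.50, rounded up to 4788581; 4,788,581 required, 4,788,581 in favor — approved.
B: 3/5 of 2079099 = 1247459.40, rounded up to 1247460; 1,247,460 required, 1,247,161 in favor — not approved.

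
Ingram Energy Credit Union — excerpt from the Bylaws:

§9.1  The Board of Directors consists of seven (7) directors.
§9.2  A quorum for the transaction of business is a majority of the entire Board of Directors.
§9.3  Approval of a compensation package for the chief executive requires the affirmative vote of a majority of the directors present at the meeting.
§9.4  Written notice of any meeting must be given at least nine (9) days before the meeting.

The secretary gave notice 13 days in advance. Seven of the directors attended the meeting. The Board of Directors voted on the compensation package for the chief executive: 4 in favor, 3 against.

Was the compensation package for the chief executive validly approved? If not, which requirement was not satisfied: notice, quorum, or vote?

Notice: 13 days given; 9 required (13 ≥ 9). Satisfied.
Quorum: 7 present; quorum is 4. Satisfied.
Vote: the compensation package for the chief executive requires a majority of the directors present (7). A majority of 7 is 4, so 4 affirmative votes are needed; 4 voted in favor. Satisfied.

Valid — all requirements satisfied.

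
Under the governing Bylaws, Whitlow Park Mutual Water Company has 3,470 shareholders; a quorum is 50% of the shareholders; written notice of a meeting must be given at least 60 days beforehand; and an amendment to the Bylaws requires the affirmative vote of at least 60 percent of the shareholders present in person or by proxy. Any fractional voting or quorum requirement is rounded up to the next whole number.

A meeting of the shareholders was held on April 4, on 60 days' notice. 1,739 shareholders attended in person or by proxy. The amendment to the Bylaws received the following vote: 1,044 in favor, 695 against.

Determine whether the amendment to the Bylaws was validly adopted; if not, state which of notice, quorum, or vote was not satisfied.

Notice: 60 days given; 60 required. Satisfied.
Quorum: 50% of 3,470 = 1,735; 1,739 present. Satisfied.
Vote: requires three-fifths of those present (1,739); 3/5 of 1739 = 1043.40, rounded up to 1044, so 1,044 needed; 1,044 in favor. Satisfied.

Valid — all requirements satisfied.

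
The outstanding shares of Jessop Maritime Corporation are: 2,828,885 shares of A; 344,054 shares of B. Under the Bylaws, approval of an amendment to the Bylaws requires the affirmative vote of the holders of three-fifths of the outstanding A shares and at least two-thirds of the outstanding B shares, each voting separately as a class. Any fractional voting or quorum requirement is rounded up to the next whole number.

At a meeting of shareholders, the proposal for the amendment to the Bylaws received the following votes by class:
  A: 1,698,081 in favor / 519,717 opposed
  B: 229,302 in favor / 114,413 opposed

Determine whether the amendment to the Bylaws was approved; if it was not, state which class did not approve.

A: 3/5 of 2828885 = 1697331; 1,697,331 required, 1,698,081 in favor — approved.
B: 2/3 of 344054 = 229369.33, rounded up to 229370; 229,370 required, 229,302 in favor — not approved.

Not approved — the B shares did not give the required vote.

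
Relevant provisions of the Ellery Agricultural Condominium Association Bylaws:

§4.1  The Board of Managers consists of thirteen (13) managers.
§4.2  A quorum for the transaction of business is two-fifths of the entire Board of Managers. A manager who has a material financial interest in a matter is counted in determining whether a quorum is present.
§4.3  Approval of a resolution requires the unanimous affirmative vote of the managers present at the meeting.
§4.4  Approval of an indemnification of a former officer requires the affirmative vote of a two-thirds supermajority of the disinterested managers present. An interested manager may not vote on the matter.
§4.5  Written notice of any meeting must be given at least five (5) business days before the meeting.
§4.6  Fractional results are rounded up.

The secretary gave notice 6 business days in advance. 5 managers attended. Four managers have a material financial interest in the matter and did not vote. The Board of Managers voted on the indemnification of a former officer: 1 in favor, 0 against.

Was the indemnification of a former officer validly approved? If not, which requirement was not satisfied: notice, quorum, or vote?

Notice: 6 business days given; 5 required (6 ≥ 5). Satisfied.
Quorum: 5 present (interested managers count toward quorum); quorum is 6. Not satisfied.
Vote: the indemnification of a former officer requires two-thirds of the disinterested managers present (5 − 4 = 1). 2/3 of 1 = 0.67, rounded up to 1, so 1 affirmative vote is needed; 1 voted in favor. Satisfied. (Moot — without a quorum no business can be validly transacted.)

Invalid — quorum requirement not satisfied.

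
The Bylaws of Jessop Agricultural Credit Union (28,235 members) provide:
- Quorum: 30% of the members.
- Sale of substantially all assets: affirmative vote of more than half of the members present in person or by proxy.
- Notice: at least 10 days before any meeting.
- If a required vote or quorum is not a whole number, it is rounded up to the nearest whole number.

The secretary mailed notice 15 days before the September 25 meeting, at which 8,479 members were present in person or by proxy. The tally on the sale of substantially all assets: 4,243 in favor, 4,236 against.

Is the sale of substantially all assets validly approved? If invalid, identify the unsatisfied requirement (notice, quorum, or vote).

Valid — all requirements satisfied.

Notice: 15 days given; 10 required. Satisfied.
Quorum: 30% of 28,235 = 8,470.50, rounded up to 8,471; 8,479 present. Satisfied.
Vote: requires a majority of those present (8,479); a majority of 8479 is 4240, so 4,240 needed; 4,243 in favor. Satisfied.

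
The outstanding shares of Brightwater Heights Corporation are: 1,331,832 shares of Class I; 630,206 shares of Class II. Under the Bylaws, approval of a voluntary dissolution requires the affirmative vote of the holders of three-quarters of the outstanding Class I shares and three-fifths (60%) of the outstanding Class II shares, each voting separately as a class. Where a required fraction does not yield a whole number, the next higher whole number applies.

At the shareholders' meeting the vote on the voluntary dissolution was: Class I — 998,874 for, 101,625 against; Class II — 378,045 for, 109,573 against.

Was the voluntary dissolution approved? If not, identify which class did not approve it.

Not approved — the Class II shares did not give the required vote.

Class I: 3/4 of 1331832 = 998874; 998,874 required, 998,874 in favor — approved.
Class II: 3/5 of 630206 = 378123.60, rounded up to 378124; 378,124 required, 378,045 in favor — not approved.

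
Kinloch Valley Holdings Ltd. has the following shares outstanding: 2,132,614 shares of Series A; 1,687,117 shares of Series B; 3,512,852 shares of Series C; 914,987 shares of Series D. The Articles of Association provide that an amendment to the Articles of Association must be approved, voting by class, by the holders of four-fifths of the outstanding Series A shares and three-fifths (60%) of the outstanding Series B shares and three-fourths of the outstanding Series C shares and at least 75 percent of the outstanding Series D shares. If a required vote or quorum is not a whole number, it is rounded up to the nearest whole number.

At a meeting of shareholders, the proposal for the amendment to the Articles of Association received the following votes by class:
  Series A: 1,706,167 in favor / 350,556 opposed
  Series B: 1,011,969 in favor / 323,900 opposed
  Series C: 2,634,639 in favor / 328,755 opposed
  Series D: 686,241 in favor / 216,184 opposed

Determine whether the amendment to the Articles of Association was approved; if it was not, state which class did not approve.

Series A: 4/5 of 2132614 = 1706091.20, rounded up to 1706092; 1,706,092 required, 1,706,167 in favor — approved.
Series B: 3/5 of 1687117 = 1012270.20, rounded up to 1012271; 1,012,271 required, 1,011,969 in favor — not approved.
Series C: 3/4 of 3512852 = 2634639; 2,634,639 required, 2,634,639 in favor — approved.
Series D: 3/4 of 914987 = 686240.25, rounded up to 686241; 686,241 required, 686,241 in favor — approved.

Not approved — the Series B shares did not give the required vote.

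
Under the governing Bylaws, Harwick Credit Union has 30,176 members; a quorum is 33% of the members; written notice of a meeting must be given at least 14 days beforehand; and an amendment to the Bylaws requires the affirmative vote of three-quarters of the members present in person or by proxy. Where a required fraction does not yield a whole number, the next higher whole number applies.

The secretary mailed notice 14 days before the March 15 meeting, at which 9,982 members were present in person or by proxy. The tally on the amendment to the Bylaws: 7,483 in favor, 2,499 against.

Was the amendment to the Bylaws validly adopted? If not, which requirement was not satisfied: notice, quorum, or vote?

Invalid — vote requirement not satisfied.

Notice: 14 days given; 14 required. Satisfied.
Quorum: 33% of 30,176 = 9,958.08, rounded up to 9,959; 9,982 present. Satisfied.
Vote: requires three-fourths of those present (9,982); 3/4 of 9982 = 7486.50, rounded up to 7487, so 7,487 needed; 7,483 in favor. Not satisfied.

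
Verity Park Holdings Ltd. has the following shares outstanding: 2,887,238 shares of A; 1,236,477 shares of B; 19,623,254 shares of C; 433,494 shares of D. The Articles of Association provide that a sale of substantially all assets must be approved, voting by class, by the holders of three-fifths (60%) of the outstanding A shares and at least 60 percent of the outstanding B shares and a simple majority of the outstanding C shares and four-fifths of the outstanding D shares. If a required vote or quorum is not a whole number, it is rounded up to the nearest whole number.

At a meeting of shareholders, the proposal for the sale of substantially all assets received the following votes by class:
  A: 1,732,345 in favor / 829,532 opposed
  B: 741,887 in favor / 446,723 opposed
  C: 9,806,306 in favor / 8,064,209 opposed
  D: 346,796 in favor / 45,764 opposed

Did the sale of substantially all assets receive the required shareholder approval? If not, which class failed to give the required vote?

Not approved — the C shares did not give the required vote.

A: 3/5 of 2887238 = 1732342.80, rounded up to 1732343; 1,732,343 required, 1,732,345 in favor — approved.
B: 3/5 of 1236477 = 741886.20, rounded up to 741887; 741,887 required, 741,887 in favor — approved.
C: a majority of 19623254 is 9811628; 9,811,628 required, 9,806,306 in favor — not approved.
D: 4/5 of 433494 = 346795.20, rounded up to 346796; 346,796 required, 346,796 in favor — approved.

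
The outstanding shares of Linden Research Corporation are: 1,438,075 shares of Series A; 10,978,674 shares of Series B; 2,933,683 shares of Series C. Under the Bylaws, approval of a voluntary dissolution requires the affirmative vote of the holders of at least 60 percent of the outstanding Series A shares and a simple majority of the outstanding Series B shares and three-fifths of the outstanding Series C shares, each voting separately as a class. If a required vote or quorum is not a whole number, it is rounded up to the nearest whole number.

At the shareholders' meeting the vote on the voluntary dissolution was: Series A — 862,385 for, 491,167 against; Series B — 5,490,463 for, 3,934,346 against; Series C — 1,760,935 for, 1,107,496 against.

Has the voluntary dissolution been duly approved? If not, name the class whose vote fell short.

Series A: 3/5 of 1438075 = 862845; 862,845 required, 862,385 in favor — not approved.
Series B: a majority of 10978674 is 5489338; 5,489,338 required, 5,490,463 in favor — approved.
Series C: 3/5 of 2933683 = 1760209.80, rounded up to 1760210; 1,760,210 required, 1,760,935 in favor — approved.

Not approved — the Series A shares did not give the required vote.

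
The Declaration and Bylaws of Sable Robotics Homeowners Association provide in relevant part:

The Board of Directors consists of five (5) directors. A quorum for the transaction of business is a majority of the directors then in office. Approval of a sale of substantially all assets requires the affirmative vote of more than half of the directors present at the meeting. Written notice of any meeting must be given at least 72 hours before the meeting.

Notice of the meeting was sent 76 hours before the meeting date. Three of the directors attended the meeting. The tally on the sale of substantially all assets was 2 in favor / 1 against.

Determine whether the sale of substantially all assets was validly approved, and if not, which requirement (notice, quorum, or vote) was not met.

Valid — all requirements satisfied.

Notice: 76 hours given; 72 required (76 ≥ 72). Satisfied.
Quorum: 3 present; quorum is 3. Satisfied.
Vote: the sale of substantially all assets requires a majority of the directors present (3). A majority of 3 is 2, so 2 affirmative votes are needed; 2 voted in favor. Satisfied.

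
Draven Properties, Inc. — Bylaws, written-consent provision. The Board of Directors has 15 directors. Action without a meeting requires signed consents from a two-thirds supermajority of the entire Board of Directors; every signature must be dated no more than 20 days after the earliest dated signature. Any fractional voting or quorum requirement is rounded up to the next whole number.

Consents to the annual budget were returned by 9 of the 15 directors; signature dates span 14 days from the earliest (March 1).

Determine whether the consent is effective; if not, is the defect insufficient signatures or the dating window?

Signatures required: a two-thirds supermajority of 15 — 2/3 of 15 = 10, so 10 needed; 9 signed. Insufficient.
Dating window: the latest signature is 14 days after the earliest; the limit is 20 days. Within the window.

Not effective — insufficient signatures.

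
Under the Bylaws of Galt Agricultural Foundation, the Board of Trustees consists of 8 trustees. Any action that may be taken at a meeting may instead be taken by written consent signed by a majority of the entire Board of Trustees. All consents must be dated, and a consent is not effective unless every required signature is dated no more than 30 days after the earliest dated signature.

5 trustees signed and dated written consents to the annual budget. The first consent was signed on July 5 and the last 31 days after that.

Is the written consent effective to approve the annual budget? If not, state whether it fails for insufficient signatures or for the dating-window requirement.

Not effective — dating-window requirement not satisfied.

Signatures required: a majority of 8 — a majority of 8 is 5, so 5 needed; 5 signed. Sufficient.
Dating window: the latest signature is 31 days after the earliest; the limit is 30 days. Outside the window.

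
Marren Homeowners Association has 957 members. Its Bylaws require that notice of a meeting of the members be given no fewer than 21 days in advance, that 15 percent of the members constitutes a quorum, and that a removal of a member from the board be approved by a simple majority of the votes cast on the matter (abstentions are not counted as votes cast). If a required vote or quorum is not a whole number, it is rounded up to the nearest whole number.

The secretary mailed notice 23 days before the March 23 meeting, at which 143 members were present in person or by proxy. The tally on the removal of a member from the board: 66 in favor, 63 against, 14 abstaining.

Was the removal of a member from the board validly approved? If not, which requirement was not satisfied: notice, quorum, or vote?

Invalid — quorum requirement not satisfied.

Notice: 23 days given; 21 required. Satisfied.
Quorum: 15% of 957 = 143.55, rounded up to 144; 143 present. Not satisfied.
Vote: requires a majority of the votes cast (143 − 14 abstaining = 129); a majority of 129 is 65, so 65 needed; 66 in favor. Satisfied.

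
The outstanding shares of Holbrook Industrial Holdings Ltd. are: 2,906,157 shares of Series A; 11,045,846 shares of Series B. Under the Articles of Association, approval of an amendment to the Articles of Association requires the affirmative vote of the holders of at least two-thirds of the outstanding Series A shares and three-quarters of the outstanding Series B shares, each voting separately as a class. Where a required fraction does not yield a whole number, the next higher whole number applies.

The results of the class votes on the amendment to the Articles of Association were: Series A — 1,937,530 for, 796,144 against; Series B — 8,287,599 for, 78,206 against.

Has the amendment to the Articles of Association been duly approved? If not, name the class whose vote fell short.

Series A: 2/3 of 2906157 = 1937438; 1,937,438 required, 1,937,530 in favor — approved.
Series B: 3/4 of 11045846 = 8284384.50, rounded up to 8284385; 8,284,385 required, 8,287,599 in favor — approved.

Approved — every class gave the required vote.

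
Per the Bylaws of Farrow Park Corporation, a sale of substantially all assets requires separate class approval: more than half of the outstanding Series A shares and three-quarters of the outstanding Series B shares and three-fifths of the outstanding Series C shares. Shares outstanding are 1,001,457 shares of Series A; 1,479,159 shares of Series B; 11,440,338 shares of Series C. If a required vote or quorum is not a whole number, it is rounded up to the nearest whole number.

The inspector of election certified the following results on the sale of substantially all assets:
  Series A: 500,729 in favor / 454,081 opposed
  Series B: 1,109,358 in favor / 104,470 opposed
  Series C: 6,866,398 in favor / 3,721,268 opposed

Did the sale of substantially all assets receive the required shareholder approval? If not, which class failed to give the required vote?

Not approved — the Series B shares did not give the required vote.

Series A: a majority of 1001457 is 500729; 500,729 required, 500,729 in favor — approved.
Series B: 3/4 of 1479159 = 1109369.25, rounded up to 1109370; 1,109,370 required, 1,109,358 in favor — not approved.
Series C: 3/5 of 11440338 = 6864202.80, rounded up to 6864203; 6,864,203 required, 6,866,398 in favor — approved.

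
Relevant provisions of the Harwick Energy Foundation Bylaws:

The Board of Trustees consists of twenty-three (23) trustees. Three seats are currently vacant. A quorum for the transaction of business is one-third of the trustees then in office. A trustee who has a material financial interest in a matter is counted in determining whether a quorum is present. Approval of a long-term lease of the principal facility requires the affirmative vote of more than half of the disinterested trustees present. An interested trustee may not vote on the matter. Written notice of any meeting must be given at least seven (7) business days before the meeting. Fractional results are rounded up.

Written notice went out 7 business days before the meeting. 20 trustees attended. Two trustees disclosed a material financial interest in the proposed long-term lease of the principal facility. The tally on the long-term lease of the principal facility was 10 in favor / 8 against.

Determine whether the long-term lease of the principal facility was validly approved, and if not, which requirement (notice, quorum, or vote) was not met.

Valid — all requirements satisfied.

Notice: 7 business days given; 7 required (7 ≥ 7). Satisfied.
Quorum: 20 present (interested trustees count toward quorum); quorum is 7. Satisfied.
Vote: the long-term lease of the principal facility requires a majority of the disinterested trustees present (20 − 2 = 18). A majority of 18 is 10, so 10 affirmative votes are needed; 10 voted in favor. Satisfied.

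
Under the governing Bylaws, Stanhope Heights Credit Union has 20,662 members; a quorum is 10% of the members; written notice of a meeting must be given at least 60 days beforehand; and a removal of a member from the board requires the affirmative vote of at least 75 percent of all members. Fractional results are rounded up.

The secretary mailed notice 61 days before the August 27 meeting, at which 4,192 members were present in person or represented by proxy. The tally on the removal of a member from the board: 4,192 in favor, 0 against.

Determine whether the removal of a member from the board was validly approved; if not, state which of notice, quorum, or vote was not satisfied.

Invalid — vote requirement not satisfied.

Notice: 61 days given; 60 required. Satisfied.
Quorum: 10% of 20,662 = 2,066.20, rounded up to 2,067; 4,192 present. Satisfied.
Vote: requires three-fourths of all members (20,662); 3/4 of 20662 = 15496.50, rounded up to 15497, so 15,497 needed; 4,192 in favor. Not satisfied.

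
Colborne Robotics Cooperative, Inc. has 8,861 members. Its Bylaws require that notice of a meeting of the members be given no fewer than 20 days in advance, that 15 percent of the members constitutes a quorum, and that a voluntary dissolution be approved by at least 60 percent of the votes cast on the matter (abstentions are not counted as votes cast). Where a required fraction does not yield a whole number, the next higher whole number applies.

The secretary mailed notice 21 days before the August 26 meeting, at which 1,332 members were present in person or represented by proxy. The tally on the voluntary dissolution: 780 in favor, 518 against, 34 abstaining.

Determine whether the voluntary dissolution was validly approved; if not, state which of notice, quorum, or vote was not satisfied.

Notice: 21 days given; 20 required. Satisfied.
Quorum: 15% of 8,861 = 1,329.15, rounded up to 1,330; 1,332 present. Satisfied.
Vote: requires three-fifths of the votes cast (1,332 − 34 abstaining = 1,298); 3/5 of 1298 = 778.80, rounded up to 779, so 779 needed; 780 in favor. Satisfied.

Valid — all requirements satisfied.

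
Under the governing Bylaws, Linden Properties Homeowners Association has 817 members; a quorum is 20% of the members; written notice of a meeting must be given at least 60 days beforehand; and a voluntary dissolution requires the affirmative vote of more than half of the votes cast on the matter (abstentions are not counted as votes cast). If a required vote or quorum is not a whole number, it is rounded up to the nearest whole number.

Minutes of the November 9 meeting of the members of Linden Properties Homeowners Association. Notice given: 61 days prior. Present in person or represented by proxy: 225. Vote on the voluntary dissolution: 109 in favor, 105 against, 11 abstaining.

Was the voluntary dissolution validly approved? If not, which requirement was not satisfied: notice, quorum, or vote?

Valid — all requirements satisfied.

Notice: 61 days given; 60 required. Satisfied.
Quorum: 20% of 817 = 163.40, rounded up to 164; 225 present. Satisfied.
Vote: requires a majority of the votes cast (225 − 11 abstaining = 214); a majority of 214 is 108, so 108 needed; 109 in favor. Satisfied.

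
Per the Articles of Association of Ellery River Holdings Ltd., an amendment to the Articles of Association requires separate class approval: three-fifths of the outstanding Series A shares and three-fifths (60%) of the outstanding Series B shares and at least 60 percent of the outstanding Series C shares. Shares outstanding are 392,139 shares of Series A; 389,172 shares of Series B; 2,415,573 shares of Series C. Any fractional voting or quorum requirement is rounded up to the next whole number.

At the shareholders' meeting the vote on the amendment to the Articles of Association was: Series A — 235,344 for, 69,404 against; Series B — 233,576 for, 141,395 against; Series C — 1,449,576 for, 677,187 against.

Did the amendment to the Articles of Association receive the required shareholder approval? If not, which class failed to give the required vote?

Approved — every class gave the required vote.

Series A: 3/5 of 392139 = 235283.40, rounded up to 235284; 235,284 required, 235,344 in favor — approved.
Series B: 3/5 of 389172 = 233503.20, rounded up to 233504; 233,504 required, 233,576 in favor — approved.
Series C: 3/5 of 2415573 = 1449343.80, rounded up to 1449344; 1,449,344 required, 1,449,576 in favor — approved.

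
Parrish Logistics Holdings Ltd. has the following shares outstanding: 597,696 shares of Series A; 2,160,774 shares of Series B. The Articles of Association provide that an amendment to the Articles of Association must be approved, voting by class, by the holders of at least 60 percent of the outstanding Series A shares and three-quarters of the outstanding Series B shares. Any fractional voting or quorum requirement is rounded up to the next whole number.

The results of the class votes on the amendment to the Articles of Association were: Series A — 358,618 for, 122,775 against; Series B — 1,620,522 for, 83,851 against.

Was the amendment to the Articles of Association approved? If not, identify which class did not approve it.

Series A: 3/5 of 597696 = 358617.60, rounded up to 358618; 358,618 required, 358,618 in favor — approved.
Series B: 3/4 of 2160774 = 1620580.50, rounded up to 1620581; 1,620,581 required, 1,620,522 in favor — not approved.

Not approved — the Series B shares did not give the required vote.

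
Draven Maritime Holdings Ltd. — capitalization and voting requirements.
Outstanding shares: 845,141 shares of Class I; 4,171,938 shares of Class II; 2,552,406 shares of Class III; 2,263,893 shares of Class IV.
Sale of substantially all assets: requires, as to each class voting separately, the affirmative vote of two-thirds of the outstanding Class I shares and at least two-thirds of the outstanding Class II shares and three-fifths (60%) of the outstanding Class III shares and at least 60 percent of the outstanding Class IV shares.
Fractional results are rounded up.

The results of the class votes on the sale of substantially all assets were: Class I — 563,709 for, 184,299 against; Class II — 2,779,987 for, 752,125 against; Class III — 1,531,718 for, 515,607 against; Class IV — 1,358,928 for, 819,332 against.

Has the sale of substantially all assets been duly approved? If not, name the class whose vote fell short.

Class I: 2/3 of 845141 = 563427.33, rounded up to 563428; 563,428 required, 563,709 in favor — approved.
Class II: 2/3 of 4171938 = 2781292; 2,781,292 required, 2,779,987 in favor — not approved.
Class III: 3/5 of 2552406 = 1531443.60, rounded up to 1531444; 1,531,444 required, 1,531,718 in favor — approved.
Class IV: 3/5 of 2263893 = 1358335.80, rounded up to 1358336; 1,358,336 required, 1,358,928 in favor — approved.

Not approved — the Class II shares did not give the required vote.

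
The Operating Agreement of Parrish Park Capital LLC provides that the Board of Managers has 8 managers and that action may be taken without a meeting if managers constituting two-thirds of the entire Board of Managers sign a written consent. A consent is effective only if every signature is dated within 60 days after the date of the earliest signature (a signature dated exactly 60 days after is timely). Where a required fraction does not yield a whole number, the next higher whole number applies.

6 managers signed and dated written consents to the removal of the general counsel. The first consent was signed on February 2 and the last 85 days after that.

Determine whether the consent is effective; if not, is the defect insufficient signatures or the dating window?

Not effective — dating-window requirement not satisfied.

Signatures required: two-thirds of 8 — 2/3 of 8 = 5.33, rounded up to 6, so 6 needed; 6 signed. Sufficient.
Dating window: the latest signature is 85 days after the earliest; the limit is 60 days. Outside the window.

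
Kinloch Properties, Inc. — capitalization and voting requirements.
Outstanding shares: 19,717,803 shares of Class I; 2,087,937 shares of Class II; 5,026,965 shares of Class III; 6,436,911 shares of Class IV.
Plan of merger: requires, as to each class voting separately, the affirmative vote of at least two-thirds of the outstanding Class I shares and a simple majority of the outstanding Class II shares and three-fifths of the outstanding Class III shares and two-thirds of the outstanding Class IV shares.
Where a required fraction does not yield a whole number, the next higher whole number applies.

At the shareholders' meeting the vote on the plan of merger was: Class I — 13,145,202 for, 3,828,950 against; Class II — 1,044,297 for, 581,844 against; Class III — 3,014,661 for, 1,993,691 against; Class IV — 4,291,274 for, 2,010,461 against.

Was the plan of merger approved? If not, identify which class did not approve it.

Class I: 2/3 of 19717803 = 13145202; 13,145,202 required, 13,145,202 in favor — approved.
Class II: a majority of 2087937 is 1043969; 1,043,969 required, 1,044,297 in favor — approved.
Class III: 3/5 of 5026965 = 3016179; 3,016,179 required, 3,014,661 in favor — not approved.
Class IV: 2/3 of 6436911 = 4291274; 4,291,274 required, 4,291,274 in favor — approved.

Not approved — the Class III shares did not give the required vote.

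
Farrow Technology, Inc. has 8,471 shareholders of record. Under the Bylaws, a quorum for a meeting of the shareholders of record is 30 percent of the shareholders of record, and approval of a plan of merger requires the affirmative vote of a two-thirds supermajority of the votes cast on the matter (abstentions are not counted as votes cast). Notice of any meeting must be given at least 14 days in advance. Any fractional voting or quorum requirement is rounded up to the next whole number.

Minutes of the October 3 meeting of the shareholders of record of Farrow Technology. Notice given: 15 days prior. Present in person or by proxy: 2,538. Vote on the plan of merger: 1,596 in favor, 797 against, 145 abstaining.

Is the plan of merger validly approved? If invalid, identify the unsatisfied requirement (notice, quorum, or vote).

Invalid — quorum requirement not satisfied.

Notice: 15 days given; 14 required. Satisfied.
Quorum: 30% of 8,471 = 2,541.30, rounded up to 2,542; 2,538 present. Not satisfied.
Vote: requires two-thirds of the votes cast (2,538 − 145 abstaining = 2,393); 2/3 of 2393 = 1595.33, rounded up to 1596, so 1,596 needed; 1,596 in favor. Satisfied.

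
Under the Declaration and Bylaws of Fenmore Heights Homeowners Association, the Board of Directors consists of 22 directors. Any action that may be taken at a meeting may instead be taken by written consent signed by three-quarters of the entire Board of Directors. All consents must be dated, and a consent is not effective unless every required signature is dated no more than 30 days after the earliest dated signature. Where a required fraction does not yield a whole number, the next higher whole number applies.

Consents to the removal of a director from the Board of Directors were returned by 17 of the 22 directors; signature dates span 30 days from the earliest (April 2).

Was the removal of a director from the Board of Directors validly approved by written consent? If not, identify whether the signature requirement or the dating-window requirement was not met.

Signatures required: three-quarters of 22 — 3/4 of 22 = 16.50, rounded up to 17, so 17 needed; 17 signed. Sufficient.
Dating window: the latest signature is 30 days after the earliest; the limit is 30 days. Within the window.

Effective — both the signature and dating-window requirements are satisfied.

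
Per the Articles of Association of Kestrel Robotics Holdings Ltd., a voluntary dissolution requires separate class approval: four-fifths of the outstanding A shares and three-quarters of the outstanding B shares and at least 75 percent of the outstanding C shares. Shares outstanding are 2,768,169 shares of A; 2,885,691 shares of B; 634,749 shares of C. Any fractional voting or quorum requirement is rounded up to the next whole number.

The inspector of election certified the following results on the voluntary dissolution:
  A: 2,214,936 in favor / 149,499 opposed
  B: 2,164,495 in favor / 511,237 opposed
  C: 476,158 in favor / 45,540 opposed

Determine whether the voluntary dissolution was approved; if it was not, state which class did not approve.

Approved — every class gave the required vote.

A: 4/5 of 2768169 = 2214535.20, rounded up to 2214536; 2,214,536 required, 2,214,936 in favor — approved.
B: 3/4 of 2885691 = 2164268.25, rounded up to 2164269; 2,164,269 required, 2,164,495 in favor — approved.
C: 3/4 of 634749 = 476061.75, rounded up to 476062; 476,062 required, 476,158 in favor — approved.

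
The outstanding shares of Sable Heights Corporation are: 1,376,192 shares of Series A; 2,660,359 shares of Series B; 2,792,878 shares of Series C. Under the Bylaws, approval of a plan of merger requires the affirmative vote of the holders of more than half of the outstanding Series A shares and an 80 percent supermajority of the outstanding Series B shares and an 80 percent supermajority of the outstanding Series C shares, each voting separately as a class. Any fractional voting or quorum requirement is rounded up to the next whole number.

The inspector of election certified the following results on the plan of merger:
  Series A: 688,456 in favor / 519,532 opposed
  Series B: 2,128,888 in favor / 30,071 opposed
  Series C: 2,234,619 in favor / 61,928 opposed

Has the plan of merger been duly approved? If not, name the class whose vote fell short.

Series A: a majority of 1376192 is 688097; 688,097 required, 688,456 in favor — approved.
Series B: 4/5 of 2660359 = 2128287.20, rounded up to 2128288; 2,128,288 required, 2,128,888 in favor — approved.
Series C: 4/5 of 2792878 = 2234302.40, rounded up to 2234303; 2,234,303 required, 2,234,619 in favor — approved.

Approved — every class gave the required vote.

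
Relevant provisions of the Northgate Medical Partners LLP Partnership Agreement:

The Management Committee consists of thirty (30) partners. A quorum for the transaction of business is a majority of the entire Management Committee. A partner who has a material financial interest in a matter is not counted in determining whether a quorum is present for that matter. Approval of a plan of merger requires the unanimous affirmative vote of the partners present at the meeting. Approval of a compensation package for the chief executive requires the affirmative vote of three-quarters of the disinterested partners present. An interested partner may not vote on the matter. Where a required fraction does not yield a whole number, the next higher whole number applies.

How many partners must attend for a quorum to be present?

A majority of 30 is 16.

16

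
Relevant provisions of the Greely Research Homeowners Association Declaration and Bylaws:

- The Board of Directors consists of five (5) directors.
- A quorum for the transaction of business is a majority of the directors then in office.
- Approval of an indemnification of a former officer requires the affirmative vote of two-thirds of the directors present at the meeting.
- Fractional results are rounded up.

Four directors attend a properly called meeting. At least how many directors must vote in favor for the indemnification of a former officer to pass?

The indemnification of a former officer requires two-thirds of the directors present (4).
2/3 of 4 = 2.67, rounded up to 3.

3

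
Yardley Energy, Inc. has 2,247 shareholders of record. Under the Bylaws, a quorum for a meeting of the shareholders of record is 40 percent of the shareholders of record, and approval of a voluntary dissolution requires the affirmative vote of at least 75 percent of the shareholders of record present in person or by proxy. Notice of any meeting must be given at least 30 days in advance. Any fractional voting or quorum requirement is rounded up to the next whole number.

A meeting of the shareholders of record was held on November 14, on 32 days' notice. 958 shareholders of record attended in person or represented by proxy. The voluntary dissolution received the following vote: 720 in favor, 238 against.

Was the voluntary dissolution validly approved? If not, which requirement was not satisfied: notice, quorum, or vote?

Valid — all requirements satisfied.

Notice: 32 days given; 30 required. Satisfied.
Quorum: 40% of 2,247 = 898.80, rounded up to 899; 958 present. Satisfied.
Vote: requires three-fourths of those present (958); 3/4 of 958 = 718.50, rounded up to 719, so 719 needed; 720 in favor. Satisfied.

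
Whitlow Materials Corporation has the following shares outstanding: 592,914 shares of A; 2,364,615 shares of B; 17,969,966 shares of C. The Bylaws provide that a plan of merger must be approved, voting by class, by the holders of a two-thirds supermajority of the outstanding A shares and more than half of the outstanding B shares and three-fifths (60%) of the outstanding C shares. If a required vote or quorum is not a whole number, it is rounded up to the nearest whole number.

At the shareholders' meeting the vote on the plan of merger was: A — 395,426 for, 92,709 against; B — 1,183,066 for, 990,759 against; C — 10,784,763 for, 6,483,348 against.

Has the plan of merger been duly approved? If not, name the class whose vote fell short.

Approved — every class gave the required vote.

A: 2/3 of 592914 = 395276; 395,276 required, 395,426 in favor — approved.
B: a majority of 2364615 is 1182308; 1,182,308 required, 1,183,066 in favor — approved.
C: 3/5 of 17969966 = 10781979.60, rounded up to 10781980; 10,781,980 required, 10,784,763 in favor — approved.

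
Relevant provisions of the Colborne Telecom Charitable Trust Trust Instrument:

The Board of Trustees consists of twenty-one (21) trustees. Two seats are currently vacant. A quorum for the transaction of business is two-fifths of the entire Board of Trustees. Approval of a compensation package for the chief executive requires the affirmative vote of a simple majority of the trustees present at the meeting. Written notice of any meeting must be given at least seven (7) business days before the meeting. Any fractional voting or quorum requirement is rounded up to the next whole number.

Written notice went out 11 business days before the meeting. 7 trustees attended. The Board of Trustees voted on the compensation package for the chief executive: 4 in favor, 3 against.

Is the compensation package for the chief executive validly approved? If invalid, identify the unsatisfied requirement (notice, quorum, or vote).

Notice: 11 business days given; 7 required (11 ≥ 7). Satisfied.
Quorum: 7 present; quorum is 9. Not satisfied.
Vote: the compensation package for the chief executive requires a majority of the trustees present (7). A majority of 7 is 4, so 4 affirmative votes are needed; 4 voted in favor. Satisfied. (Moot — without a quorum no business can be validly transacted.)

Invalid — quorum requirement not satisfied.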